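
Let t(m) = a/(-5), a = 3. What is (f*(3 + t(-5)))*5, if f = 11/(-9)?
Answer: -44/3 ≈ -14.667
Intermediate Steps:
t(m) = -3/5 (t(m) = 3/(-5) = 3*(-1/5) = -3/5)
f = -11/9 (f = 11*(-1/9) = -11/9 ≈ -1.2222)
(f*(3 + t(-5)))*5 = -11*(3 - 3/5)/9*5 = -11/9*12/5*5 = -44/15*5 = -44/3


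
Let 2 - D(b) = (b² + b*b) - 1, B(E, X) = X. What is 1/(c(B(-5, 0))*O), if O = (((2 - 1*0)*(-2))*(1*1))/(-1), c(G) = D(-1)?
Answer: ¼ ≈ 0.25000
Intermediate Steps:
D(b) = 3 - 2*b² (D(b) = 2 - ((b² + b*b) - 1) = 2 - ((b² + b²) - 1) = 2 - (2*b² - 1) = 2 - (-1 + 2*b²) = 2 + (1 - 2*b²) = 3 - 2*b²)
c(G) = 1 (c(G) = 3 - 2*(-1)² = 3 - 2*1 = 3 - 2 = 1)
O = 4 (O = (((2 + 0)*(-2))*1)*(-1) = ((2*(-2))*1)*(-1) = -4*1*(-1) = -4*(-1) = 4)
1/(c(B(-5, 0))*O) = 1/(1*4) = 1/4 = ¼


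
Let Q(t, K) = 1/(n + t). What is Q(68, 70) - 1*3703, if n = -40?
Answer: -103683/28 ≈ -3703.0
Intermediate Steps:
Q(t, K) = 1/(-40 + t)
Q(68, 70) - 1*3703 = 1/(-40 + 68) - 1*3703 = 1/28 - 3703 = -103683/28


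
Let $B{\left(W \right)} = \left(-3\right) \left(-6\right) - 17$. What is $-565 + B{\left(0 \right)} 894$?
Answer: $329$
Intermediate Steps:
$B{\left(W \right)} = 1$ ($B{\left(W \right)} = 18 - 17 = 1$)
$-565 + B{\left(0 \right)} 894 = -565 + 1 \cdot 894 = -565 + 894 = 329$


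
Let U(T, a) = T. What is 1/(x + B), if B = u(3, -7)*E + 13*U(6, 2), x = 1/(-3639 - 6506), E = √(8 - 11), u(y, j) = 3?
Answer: 8027829805/628948801156 - 308763075*I*√3/628948801156 ≈ 0.012764 - 0.0008503*I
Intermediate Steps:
E = I*√3 (E = √(-3) = I*√3 ≈ 1.732*I)
x = -1/10145 (x = 1/(-10145) = -1/10145 ≈ -9.8571e-5)
B = 78 + 3*I*√3 (B = 3*(I*√3) + 13*6 = 3*I*√3 + 78 = 78 + 3*I*√3 ≈ 78.0 + 5.1962*I)
1/(x + B) = 1/(-1/10145 + (78 + 3*I*√3)) = 1/(791309/10145 + 3*I*√3)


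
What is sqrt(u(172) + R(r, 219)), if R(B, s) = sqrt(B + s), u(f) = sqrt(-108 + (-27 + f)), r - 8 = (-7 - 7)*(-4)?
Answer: sqrt(sqrt(37) + sqrt(283)) ≈ 4.7860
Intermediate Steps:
r = 64 (r = 8 + (-7 - 7)*(-4) = 8 - 14*(-4) = 8 + 56 = 64)
u(f) = sqrt(-135 + f)
sqrt(u(172) + R(r, 219)) = sqrt(sqrt(-135 + 172) + sqrt(64 + 219)) = sqrt(sqrt(37) + sqrt(283))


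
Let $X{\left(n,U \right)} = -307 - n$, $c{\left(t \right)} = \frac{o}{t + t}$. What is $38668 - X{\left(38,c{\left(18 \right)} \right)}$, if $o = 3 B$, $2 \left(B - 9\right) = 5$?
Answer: $39013$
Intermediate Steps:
$B = \frac{23}{2}$ ($B = 9 + \frac{1}{2} \cdot 5 = 9 + \frac{5}{2} = \frac{23}{2} \approx 11.5$)
$o = \frac{69}{2}$ ($o = 3 \cdot \frac{23}{2} = \frac{69}{2} \approx 34.5$)
$c{\left(t \right)} = \frac{69}{4 t}$ ($c{\left(t \right)} = \frac{69}{2 \left(t + t\right)} = \frac{69}{2 \cdot 2 t} = \frac{69 \frac{1}{2 t}}{2} = \frac{69}{4 t}$)
$38668 - X{\left(38,c{\left(18 \right)} \right)} = 38668 - \left(-307 - 38\right) = 38668 - -345 = 38668 + 345 = 39013$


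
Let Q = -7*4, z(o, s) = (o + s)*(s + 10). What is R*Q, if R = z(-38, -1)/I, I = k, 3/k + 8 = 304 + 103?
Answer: 1307124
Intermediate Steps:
z(o, s) = (10 + s)*(o + s) (z(o, s) = (o + s)*(10 + s) = (10 + s)*(o + s))
k = 1/133 (k = 3/(-8 + (304 + 103)) = 3/(-8 + 407) = 3/399 = 3*(1/399) = 1/133 ≈ 0.0075188)
I = 1/133 ≈ 0.0075188
R = -46683 (R = ((-1)² + 10*(-38) + 10*(-1) - 38*(-1))/(1/133) = (1 - 380 - 10 + 38)*133 = -351*133 = -46683)
Q = -28
R*Q = -46683*(-28) = 1307124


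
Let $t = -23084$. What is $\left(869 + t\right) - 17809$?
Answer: $-40024$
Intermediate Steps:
$\left(869 + t\right) - 17809 = \left(869 - 23084\right) - 17809 = -22215 - 17809 = -40024$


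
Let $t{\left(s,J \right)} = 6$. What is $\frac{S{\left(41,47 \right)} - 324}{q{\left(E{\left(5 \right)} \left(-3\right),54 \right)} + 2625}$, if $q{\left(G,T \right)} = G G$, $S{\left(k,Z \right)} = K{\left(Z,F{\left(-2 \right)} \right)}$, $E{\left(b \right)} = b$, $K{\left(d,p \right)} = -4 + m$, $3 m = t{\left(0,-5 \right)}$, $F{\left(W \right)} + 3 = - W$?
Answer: $- \frac{163}{1425} \approx -0.11439$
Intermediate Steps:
$F{\left(W \right)} = -3 - W$
$m = 2$ ($m = \frac{1}{3} \cdot 6 = 2$)
$K{\left(d,p \right)} = -2$ ($K{\left(d,p \right)} = -4 + 2 = -2$)
$S{\left(k,Z \right)} = -2$
$q{\left(G,T \right)} = G^{2}$
$\frac{S{\left(41,47 \right)} - 324}{q{\left(E{\left(5 \right)} \left(-3\right),54 \right)} + 2625} = \frac{-2 - 324}{\left(5 \left(-3\right)\right)^{2} + 2625} = - \frac{326}{\left(-15\right)^{2} + 2625} = - \frac{326}{225 + 2625} = - \frac{326}{2850} = \left(-326\right) \frac{1}{2850} = - \frac{163}{1425}$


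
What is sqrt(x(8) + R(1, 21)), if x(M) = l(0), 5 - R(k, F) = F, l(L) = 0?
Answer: 4*I ≈ 4.0*I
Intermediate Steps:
R(k, F) = 5 - F
x(M) = 0
sqrt(x(8) + R(1, 21)) = sqrt(0 + (5 - 1*21)) = sqrt(0 + (5 - 21)) = sqrt(0 - 16) = sqrt(-16) = 4*I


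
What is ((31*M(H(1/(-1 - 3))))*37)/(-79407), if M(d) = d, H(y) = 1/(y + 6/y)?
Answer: 4588/7702479 ≈ 0.00059565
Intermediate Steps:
((31*M(H(1/(-1 - 3))))*37)/(-79407) = ((31*(1/((-1 - 3)*(6 + (1/(-1 - 3))²))))*37)/(-79407) = ((31*(1/((-4)*(6 + (1/(-4))²))))*37)*(-1/79407) = ((31*(-1/(4*(6 + (-¼)²))))*37)*(-1/79407) = ((31*(-1/(4*(6 + 1/16))))*37)*(-1/79407) = ((31*(-1/(4*97/16)))*37)*(-1/79407) = ((31*(-¼*16/97))*37)*(-1/79407) = ((31*(-4/97))*37)*(-1/79407) = -124/97*37*(-1/79407) = -4588/97*(-1/79407) = 4588/7702479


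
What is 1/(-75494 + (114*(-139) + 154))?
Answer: -1/91186 ≈ -1.0967e-5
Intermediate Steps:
1/(-75494 + (114*(-139) + 154)) = 1/(-75494 + (-15846 + 154)) = 1/(-75494 - 15692) = 1/(-91186) = -1/91186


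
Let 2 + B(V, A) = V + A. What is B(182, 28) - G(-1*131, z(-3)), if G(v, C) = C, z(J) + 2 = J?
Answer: 213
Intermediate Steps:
z(J) = -2 + J
B(V, A) = -2 + A + V (B(V, A) = -2 + (V + A) = -2 + (A + V) = -2 + A + V)
B(182, 28) - G(-1*131, z(-3)) = (-2 + 28 + 182) - (-2 - 3) = 208 - 1*(-5) = 208 + 5 = 213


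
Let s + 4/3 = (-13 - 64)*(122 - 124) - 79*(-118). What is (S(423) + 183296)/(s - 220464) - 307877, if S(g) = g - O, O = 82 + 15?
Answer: -97438419901/316484 ≈ -3.0788e+5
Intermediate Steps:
s = 28424/3 (s = -4/3 + ((-13 - 64)*(122 - 124) - 79*(-118)) = -4/3 + (-77*(-2) + 9322) = -4/3 + (154 + 9322) = -4/3 + 9476 = 28424/3 ≈ 9474.7)
O = 97
S(g) = -97 + g (S(g) = g - 1*97 = g - 97 = -97 + g)
(S(423) + 183296)/(s - 220464) - 307877 = ((-97 + 423) + 183296)/(28424/3 - 220464) - 307877 = (326 + 183296)/(-632968/3) - 307877 = 183622*(-3/632968) - 307877 = -275433/316484 - 307877 = -97438419901/316484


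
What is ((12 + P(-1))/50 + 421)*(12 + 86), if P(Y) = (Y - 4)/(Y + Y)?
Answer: 2064321/50 ≈ 41286.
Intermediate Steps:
P(Y) = (-4 + Y)/(2*Y) (P(Y) = (-4 + Y)/((2*Y)) = (-4 + Y)*(1/(2*Y)) = (-4 + Y)/(2*Y))
((12 + P(-1))/50 + 421)*(12 + 86) = ((12 + (½)*(-4 - 1)/(-1))/50 + 421)*(12 + 86) = ((12 + (½)*(-1)*(-5))*(1/50) + 421)*98 = ((12 + 5/2)*(1/50) + 421)*98 = ((29/2)*(1/50) + 421)*98 = (29/100 + 421)*98 = (42129/100)*98 = 2064321/50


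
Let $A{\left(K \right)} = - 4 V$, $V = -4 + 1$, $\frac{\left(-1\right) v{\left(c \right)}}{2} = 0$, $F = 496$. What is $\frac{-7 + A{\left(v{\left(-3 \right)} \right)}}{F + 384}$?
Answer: $\frac{1}{176} \approx 0.0056818$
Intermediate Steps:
$v{\left(c \right)} = 0$ ($v{\left(c \right)} = \left(-2\right) 0 = 0$)
$V = -3$
$A{\left(K \right)} = 12$ ($A{\left(K \right)} = \left(-4\right) \left(-3\right) = 12$)
$\frac{-7 + A{\left(v{\left(-3 \right)} \right)}}{F + 384} = \frac{-7 + 12}{496 + 384} = \frac{5}{880} = 5 \cdot \frac{1}{880} = \frac{1}{176}$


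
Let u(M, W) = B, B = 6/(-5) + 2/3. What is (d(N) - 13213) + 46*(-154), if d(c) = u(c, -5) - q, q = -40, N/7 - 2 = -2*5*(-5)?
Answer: -303863/15 ≈ -20258.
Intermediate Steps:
N = 364 (N = 14 + 7*(-2*5*(-5)) = 14 + 7*(-10*(-5)) = 14 + 7*50 = 14 + 350 = 364)
B = -8/15 (B = 6*(-⅕) + 2*(⅓) = -6/5 + ⅔ = -8/15 ≈ -0.53333)
u(M, W) = -8/15
d(c) = 592/15 (d(c) = -8/15 - 1*(-40) = -8/15 + 40 = 592/15)
(d(N) - 13213) + 46*(-154) = (592/15 - 13213) + 46*(-154) = -197603/15 - 7084 = -303863/15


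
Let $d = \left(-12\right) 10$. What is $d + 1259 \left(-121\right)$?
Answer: $-152459$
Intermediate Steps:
$d = -120$
$d + 1259 \left(-121\right) = -120 + 1259 \left(-121\right) = -120 - 152339 = -152459$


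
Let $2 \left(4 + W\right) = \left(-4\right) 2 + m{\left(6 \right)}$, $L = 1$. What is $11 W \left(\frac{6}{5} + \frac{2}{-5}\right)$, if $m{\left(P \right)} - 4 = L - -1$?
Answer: $-44$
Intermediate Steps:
$m{\left(P \right)} = 6$ ($m{\left(P \right)} = 4 + \left(1 - -1\right) = 4 + \left(1 + 1\right) = 4 + 2 = 6$)
$W = -5$ ($W = -4 + \frac{\left(-4\right) 2 + 6}{2} = -4 + \frac{-8 + 6}{2} = -4 + \frac{1}{2} \left(-2\right) = -4 - 1 = -5$)
$11 W \left(\frac{6}{5} + \frac{2}{-5}\right) = 11 \left(-5\right) \left(\frac{6}{5} + \frac{2}{-5}\right) = - 55 \left(6 \cdot \frac{1}{5} + 2 \left(- \frac{1}{5}\right)\right) = - 55 \left(\frac{6}{5} - \frac{2}{5}\right) = \left(-55\right) \frac{4}{5} = -44$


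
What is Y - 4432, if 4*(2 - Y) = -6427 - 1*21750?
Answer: 10457/4 ≈ 2614.3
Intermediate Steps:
Y = 28185/4 (Y = 2 - (-6427 - 1*21750)/4 = 2 - (-6427 - 21750)/4 = 2 - ¼*(-28177) = 2 + 28177/4 = 28185/4 ≈ 7046.3)
Y - 4432 = 28185/4 - 4432 = 10457/4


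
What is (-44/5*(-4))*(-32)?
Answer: -5632/5 ≈ -1126.4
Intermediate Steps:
(-44/5*(-4))*(-32) = (-44*⅕*(-4))*(-32) = -44/5*(-4)*(-32) = (176/5)*(-32) = -5632/5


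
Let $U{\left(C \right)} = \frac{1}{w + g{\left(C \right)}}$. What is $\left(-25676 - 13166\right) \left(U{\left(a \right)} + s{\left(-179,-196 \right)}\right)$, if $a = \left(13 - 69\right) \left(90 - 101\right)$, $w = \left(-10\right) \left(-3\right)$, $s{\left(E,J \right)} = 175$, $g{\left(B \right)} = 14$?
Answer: $- \frac{149561121}{22} \approx -6.7982 \cdot 10^{6}$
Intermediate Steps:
$w = 30$
$a = 616$ ($a = \left(-56\right) \left(-11\right) = 616$)
$U{\left(C \right)} = \frac{1}{44}$ ($U{\left(C \right)} = \frac{1}{30 + 14} = \frac{1}{44}$)
$\left(-25676 - 13166\right) \left(U{\left(a \right)} + s{\left(-179,-196 \right)}\right) = \left(-25676 - 13166\right) \left(\frac{1}{44} + 175\right) = \left(-38842\right) \frac{7701}{44} = - \frac{149561121}{22}$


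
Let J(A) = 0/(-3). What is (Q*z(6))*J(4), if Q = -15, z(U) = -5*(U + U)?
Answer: 0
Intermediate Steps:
z(U) = -10*U
J(A) = 0 (J(A) = 0*(-⅓) = 0)
(Q*z(6))*J(4) = -(-150)*6*0 = -15*(-60)*0 = 900*0 = 0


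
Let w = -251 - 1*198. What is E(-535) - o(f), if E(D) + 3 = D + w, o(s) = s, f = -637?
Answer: -350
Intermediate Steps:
w = -449 (w = -251 - 198 = -449)
E(D) = -452 + D (E(D) = -3 + (D - 449) = -3 + (-449 + D) = -452 + D)
E(-535) - o(f) = (-452 - 535) - 1*(-637) = -987 + 637 = -350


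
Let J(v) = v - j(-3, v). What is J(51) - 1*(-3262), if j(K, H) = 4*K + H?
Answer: 3274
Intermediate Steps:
j(K, H) = H + 4*K
J(v) = 12 (J(v) = v - (v + 4*(-3)) = v - (v - 12) = v - (-12 + v) = v + (12 - v) = 12)
J(51) - 1*(-3262) = 12 - 1*(-3262) = 12 + 3262 = 3274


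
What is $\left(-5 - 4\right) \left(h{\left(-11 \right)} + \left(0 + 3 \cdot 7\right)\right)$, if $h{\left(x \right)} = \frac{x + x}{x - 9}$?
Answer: $- \frac{1989}{10} \approx -198.9$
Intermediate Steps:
$h{\left(x \right)} = \frac{2 x}{-9 + x}$
$\left(-5 - 4\right) \left(h{\left(-11 \right)} + \left(0 + 3 \cdot 7\right)\right) = \left(-5 - 4\right) \left(2 \left(-11\right) \frac{1}{-9 - 11} + \left(0 + 3 \cdot 7\right)\right) = \left(-5 - 4\right) \left(2 \left(-11\right) \frac{1}{-20} + \left(0 + 21\right)\right) = - 9 \left(2 \left(-11\right) \left(- \frac{1}{20}\right) + 21\right) = - 9 \left(\frac{11}{10} + 21\right) = \left(-9\right) \frac{221}{10} = - \frac{1989}{10}$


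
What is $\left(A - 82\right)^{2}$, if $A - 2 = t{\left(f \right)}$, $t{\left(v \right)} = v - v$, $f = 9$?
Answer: $6400$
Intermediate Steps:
$t{\left(v \right)} = 0$
$A = 2$ ($A = 2 + 0 = 2$)
$\left(A - 82\right)^{2} = \left(2 - 82\right)^{2} = \left(-80\right)^{2} = 6400$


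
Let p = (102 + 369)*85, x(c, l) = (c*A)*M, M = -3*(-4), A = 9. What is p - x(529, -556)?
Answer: -17097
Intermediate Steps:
M = 12
x(c, l) = 108*c (x(c, l) = (c*9)*12 = (9*c)*12 = 108*c)
p = 40035 (p = 471*85 = 40035)
p - x(529, -556) = 40035 - 108*529 = 40035 - 1*57132 = 40035 - 57132 = -17097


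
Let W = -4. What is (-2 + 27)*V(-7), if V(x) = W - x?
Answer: 75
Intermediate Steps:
V(x) = -4 - x
(-2 + 27)*V(-7) = (-2 + 27)*(-4 - 1*(-7)) = 25*(-4 + 7) = 25*3 = 75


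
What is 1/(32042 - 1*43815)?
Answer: -1/11773 ≈ -8.4940e-5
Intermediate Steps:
1/(32042 - 1*43815) = 1/(32042 - 43815) = 1/(-11773) = -1/11773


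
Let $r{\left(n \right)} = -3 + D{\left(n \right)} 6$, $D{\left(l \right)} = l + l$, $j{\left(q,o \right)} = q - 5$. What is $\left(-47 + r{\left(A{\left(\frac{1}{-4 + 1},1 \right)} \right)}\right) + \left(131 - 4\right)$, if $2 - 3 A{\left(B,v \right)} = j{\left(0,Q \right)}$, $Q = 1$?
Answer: $105$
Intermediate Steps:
$j{\left(q,o \right)} = -5 + q$
$A{\left(B,v \right)} = \frac{7}{3}$ ($A{\left(B,v \right)} = \frac{2}{3} - \frac{-5 + 0}{3} = \frac{2}{3} - - \frac{5}{3} = \frac{2}{3} + \frac{5}{3} = \frac{7}{3}$)
$D{\left(l \right)} = 2 l$
$r{\left(n \right)} = -3 + 12 n$ ($r{\left(n \right)} = -3 + 2 n 6 = -3 + 12 n$)
$\left(-47 + r{\left(A{\left(\frac{1}{-4 + 1},1 \right)} \right)}\right) + \left(131 - 4\right) = \left(-47 + \left(-3 + 12 \cdot \frac{7}{3}\right)\right) + \left(131 - 4\right) = \left(-47 + \left(-3 + 28\right)\right) + 127 = \left(-47 + 25\right) + 127 = -22 + 127 = 105$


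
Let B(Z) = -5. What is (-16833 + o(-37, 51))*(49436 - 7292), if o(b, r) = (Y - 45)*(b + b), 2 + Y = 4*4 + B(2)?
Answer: -597138336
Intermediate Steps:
Y = 9 (Y = -2 + (4*4 - 5) = -2 + (16 - 5) = -2 + 11 = 9)
o(b, r) = -72*b (o(b, r) = (9 - 45)*(b + b) = -72*b)
(-16833 + o(-37, 51))*(49436 - 7292) = (-16833 - 72*(-37))*(49436 - 7292) = (-16833 + 2664)*42144 = -14169*42144 = -597138336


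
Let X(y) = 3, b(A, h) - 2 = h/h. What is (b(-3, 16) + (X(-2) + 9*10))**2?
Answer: 9216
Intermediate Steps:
b(A, h) = 3 (b(A, h) = 2 + h/h = 2 + 1 = 3)
(b(-3, 16) + (X(-2) + 9*10))**2 = (3 + (3 + 9*10))**2 = (3 + (3 + 90))**2 = (3 + 93)**2 = 96**2 = 9216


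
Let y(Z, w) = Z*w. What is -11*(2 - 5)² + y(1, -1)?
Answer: -100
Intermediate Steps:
-11*(2 - 5)² + y(1, -1) = -11*(2 - 5)² + 1*(-1) = -11*(-3)² - 1 = -11*9 - 1 = -99 - 1 = -100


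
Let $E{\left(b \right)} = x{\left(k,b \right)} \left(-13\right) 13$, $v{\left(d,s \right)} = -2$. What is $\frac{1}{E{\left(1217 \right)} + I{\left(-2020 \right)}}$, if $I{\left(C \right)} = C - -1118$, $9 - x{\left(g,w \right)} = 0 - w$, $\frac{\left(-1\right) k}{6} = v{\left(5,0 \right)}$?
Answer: $- \frac{1}{208096} \approx -4.8055 \cdot 10^{-6}$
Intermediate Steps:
$k = 12$ ($k = \left(-6\right) \left(-2\right) = 12$)
$x{\left(g,w \right)} = 9 + w$ ($x{\left(g,w \right)} = 9 - \left(0 - w\right) = 9 - - w = 9 + w$)
$I{\left(C \right)} = 1118 + C$ ($I{\left(C \right)} = C + 1118 = 1118 + C$)
$E{\left(b \right)} = -1521 - 169 b$ ($E{\left(b \right)} = \left(9 + b\right) \left(-13\right) 13 = \left(-117 - 13 b\right) 13 = -1521 - 169 b$)
$\frac{1}{E{\left(1217 \right)} + I{\left(-2020 \right)}} = \frac{1}{\left(-1521 - 205673\right) + \left(1118 - 2020\right)} = \frac{1}{\left(-1521 - 205673\right) - 902} = \frac{1}{-207194 - 902} = \frac{1}{-208096} = - \frac{1}{208096}$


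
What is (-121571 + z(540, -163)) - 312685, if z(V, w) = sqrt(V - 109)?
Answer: -434256 + sqrt(431) ≈ -4.3424e+5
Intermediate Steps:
z(V, w) = sqrt(-109 + V)
(-121571 + z(540, -163)) - 312685 = (-121571 + sqrt(-109 + 540)) - 312685 = (-121571 + sqrt(431)) - 312685 = -434256 + sqrt(431)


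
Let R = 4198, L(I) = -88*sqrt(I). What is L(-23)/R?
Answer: -44*I*sqrt(23)/2099 ≈ -0.10053*I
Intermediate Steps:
L(-23)/R = -88*I*sqrt(23)/4198 = -88*I*sqrt(23)*(1/4198) = -44*I*sqrt(23)/2099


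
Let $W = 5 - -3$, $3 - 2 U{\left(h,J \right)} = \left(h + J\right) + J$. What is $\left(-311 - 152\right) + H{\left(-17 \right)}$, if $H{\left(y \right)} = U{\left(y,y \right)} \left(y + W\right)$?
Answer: $-706$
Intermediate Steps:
$U{\left(h,J \right)} = \frac{3}{2} - J - \frac{h}{2}$ ($U{\left(h,J \right)} = \frac{3}{2} - \frac{\left(h + J\right) + J}{2} = \frac{3}{2} - \frac{\left(J + h\right) + J}{2} = \frac{3}{2} - \frac{h + 2 J}{2} = \frac{3}{2} - \left(J + \frac{h}{2}\right) = \frac{3}{2} - J - \frac{h}{2}$)
$W = 8$ ($W = 5 + 3 = 8$)
$H{\left(y \right)} = \left(8 + y\right) \left(\frac{3}{2} - \frac{3 y}{2}\right)$ ($H{\left(y \right)} = \left(\frac{3}{2} - y - \frac{y}{2}\right) \left(y + 8\right) = \left(\frac{3}{2} - \frac{3 y}{2}\right) \left(8 + y\right) = \left(8 + y\right) \left(\frac{3}{2} - \frac{3 y}{2}\right)$)
$\left(-311 - 152\right) + H{\left(-17 \right)} = \left(-311 - 152\right) - \frac{3 \left(-1 - 17\right) \left(8 - 17\right)}{2} = -463 - \left(-27\right) \left(-9\right) = -463 - 243 = -706$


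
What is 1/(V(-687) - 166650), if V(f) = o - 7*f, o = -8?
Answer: -1/161849 ≈ -6.1786e-6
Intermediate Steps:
V(f) = -8 - 7*f
1/(V(-687) - 166650) = 1/((-8 - 7*(-687)) - 166650) = 1/((-8 + 4809) - 166650) = 1/(4801 - 166650) = 1/(-161849) = -1/161849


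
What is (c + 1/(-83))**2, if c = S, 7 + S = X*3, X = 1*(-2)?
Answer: 1166400/6889 ≈ 169.31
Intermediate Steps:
X = -2
S = -13 (S = -7 - 2*3 = -7 - 6 = -13)
c = -13
(c + 1/(-83))**2 = (-13 + 1/(-83))**2 = (-13 - 1/83)**2 = (-1080/83)**2 = 1166400/6889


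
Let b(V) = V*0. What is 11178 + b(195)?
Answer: 11178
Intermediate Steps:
b(V) = 0
11178 + b(195) = 11178 + 0 = 11178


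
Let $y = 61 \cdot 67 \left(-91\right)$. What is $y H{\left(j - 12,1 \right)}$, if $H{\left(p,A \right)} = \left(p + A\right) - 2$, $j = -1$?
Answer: $5206838$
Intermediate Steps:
$y = -371917$ ($y = 4087 \left(-91\right) = -371917$)
$H{\left(p,A \right)} = -2 + A + p$ ($H{\left(p,A \right)} = \left(A + p\right) - 2 = -2 + A + p$)
$y H{\left(j - 12,1 \right)} = - 371917 \left(-2 + 1 - 13\right) = \left(-371917\right) \left(-14\right) = 5206838$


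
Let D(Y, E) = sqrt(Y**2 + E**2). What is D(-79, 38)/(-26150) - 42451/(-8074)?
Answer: 42451/8074 - sqrt(7685)/26150 ≈ 5.2544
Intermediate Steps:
D(Y, E) = sqrt(E**2 + Y**2)
D(-79, 38)/(-26150) - 42451/(-8074) = sqrt(38**2 + (-79)**2)/(-26150) - 42451/(-8074) = sqrt(1444 + 6241)*(-1/26150) - 42451*(-1/8074) = sqrt(7685)*(-1/26150) + 42451/8074 = -sqrt(7685)/26150 + 42451/8074 = 42451/8074 - sqrt(7685)/26150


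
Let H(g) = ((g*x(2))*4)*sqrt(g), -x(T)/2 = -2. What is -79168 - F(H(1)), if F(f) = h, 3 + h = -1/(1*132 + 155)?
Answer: -22720354/287 ≈ -79165.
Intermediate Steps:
x(T) = 4 (x(T) = -2*(-2) = 4)
H(g) = 16*g**(3/2) (H(g) = ((g*4)*4)*sqrt(g) = ((4*g)*4)*sqrt(g) = (16*g)*sqrt(g) = 16*g**(3/2))
h = -862/287 (h = -3 - 1/(1*132 + 155) = -3 - 1/(132 + 155) = -3 - 1/287 = -862/287 ≈ -3.0035)
F(f) = -862/287
-79168 - F(H(1)) = -79168 - 1*(-862/287) = -79168 + 862/287 = -22720354/287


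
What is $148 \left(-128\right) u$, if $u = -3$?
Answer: $56832$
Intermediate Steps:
$148 \left(-128\right) u = 148 \left(-128\right) \left(-3\right) = \left(-18944\right) \left(-3\right) = 56832$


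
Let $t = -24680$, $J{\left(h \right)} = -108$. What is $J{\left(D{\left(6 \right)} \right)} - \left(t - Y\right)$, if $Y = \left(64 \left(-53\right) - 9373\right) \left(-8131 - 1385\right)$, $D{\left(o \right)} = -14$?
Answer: $121496312$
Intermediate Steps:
$Y = 121471740$ ($Y = \left(-3392 - 9373\right) \left(-8131 - 1385\right) = \left(-12765\right) \left(-9516\right) = 121471740$)
$J{\left(D{\left(6 \right)} \right)} - \left(t - Y\right) = -108 - \left(-24680 - 121471740\right) = -108 - -121496420 = -108 + 121496420 = 121496312$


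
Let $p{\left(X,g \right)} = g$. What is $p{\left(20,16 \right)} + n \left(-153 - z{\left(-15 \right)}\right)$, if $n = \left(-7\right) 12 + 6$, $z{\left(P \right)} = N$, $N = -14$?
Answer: $10858$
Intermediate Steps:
$z{\left(P \right)} = -14$
$n = -78$ ($n = -84 + 6 = -78$)
$p{\left(20,16 \right)} + n \left(-153 - z{\left(-15 \right)}\right) = 16 - 78 \left(-153 - -14\right) = 16 - 78 \left(-153 + 14\right) = 16 - -10842 = 16 + 10842 = 10858$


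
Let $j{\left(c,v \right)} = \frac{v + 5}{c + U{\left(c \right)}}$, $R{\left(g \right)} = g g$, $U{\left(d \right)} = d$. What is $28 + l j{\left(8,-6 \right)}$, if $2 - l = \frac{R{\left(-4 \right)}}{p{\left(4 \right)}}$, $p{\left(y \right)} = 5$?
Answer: $\frac{1123}{40} \approx 28.075$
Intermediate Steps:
$R{\left(g \right)} = g^{2}$
$j{\left(c,v \right)} = \frac{5 + v}{2 c}$ ($j{\left(c,v \right)} = \frac{v + 5}{c + c} = \frac{5 + v}{2 c}$)
$l = - \frac{6}{5}$ ($l = 2 - \frac{\left(-4\right)^{2}}{5} = 2 - 16 \cdot \frac{1}{5} = 2 - \frac{16}{5} = - \frac{6}{5} \approx -1.2$)
$28 + l j{\left(8,-6 \right)} = 28 - \frac{6 \frac{5 - 6}{2 \cdot 8}}{5} = 28 - \frac{6 \cdot \frac{1}{2} \cdot \frac{1}{8} \left(-1\right)}{5} = 28 - - \frac{3}{40} = 28 + \frac{3}{40} = \frac{1123}{40}$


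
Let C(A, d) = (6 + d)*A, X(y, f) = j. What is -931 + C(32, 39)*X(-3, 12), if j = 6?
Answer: 7709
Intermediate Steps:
X(y, f) = 6
C(A, d) = A*(6 + d)
-931 + C(32, 39)*X(-3, 12) = -931 + (32*(6 + 39))*6 = -931 + (32*45)*6 = -931 + 1440*6 = -931 + 8640 = 7709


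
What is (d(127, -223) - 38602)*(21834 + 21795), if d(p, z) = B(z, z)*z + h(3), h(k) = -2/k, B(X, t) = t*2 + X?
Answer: 4824683879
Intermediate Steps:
B(X, t) = X + 2*t (B(X, t) = 2*t + X = X + 2*t)
d(p, z) = -⅔ + 3*z² (d(p, z) = (z + 2*z)*z - 2/3 = (3*z)*z - 2*⅓ = 3*z² - ⅔ = -⅔ + 3*z²)
(d(127, -223) - 38602)*(21834 + 21795) = ((-⅔ + 3*(-223)²) - 38602)*(21834 + 21795) = ((-⅔ + 3*49729) - 38602)*43629 = ((-⅔ + 149187) - 38602)*43629 = (447559/3 - 38602)*43629 = (331753/3)*43629 = 4824683879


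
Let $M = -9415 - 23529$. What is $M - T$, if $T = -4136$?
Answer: $-28808$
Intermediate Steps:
$M = -32944$
$M - T = -32944 - -4136 = -32944 + 4136 = -28808$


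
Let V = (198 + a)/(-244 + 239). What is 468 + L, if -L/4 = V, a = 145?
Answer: 3712/5 ≈ 742.40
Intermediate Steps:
V = -343/5 (V = (198 + 145)/(-244 + 239) = 343/(-5) = 343*(-⅕) = -343/5 ≈ -68.600)
L = 1372/5 (L = -4*(-343/5) = 1372/5 ≈ 274.40)
468 + L = 468 + 1372/5 = 3712/5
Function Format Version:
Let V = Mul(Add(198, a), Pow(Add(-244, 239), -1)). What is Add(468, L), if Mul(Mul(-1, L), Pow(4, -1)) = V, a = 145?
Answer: Rational(3712, 5) ≈ 742.40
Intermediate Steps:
V = Rational(-343, 5) (V = Mul(Add(198, 145), Pow(Add(-244, 239), -1)) = Mul(343, Pow(-5, -1)) = Mul(343, Rational(-1, 5)) = Rational(-343, 5) ≈ -68.600)
L = Rational(1372, 5) (L = Mul(-4, Rational(-343, 5)) = Rational(1372, 5) ≈ 274.40)
Add(468, L) = Add(468, Rational(1372, 5)) = Rational(3712, 5)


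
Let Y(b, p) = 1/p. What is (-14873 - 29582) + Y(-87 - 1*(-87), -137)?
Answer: -6090336/137 ≈ -44455.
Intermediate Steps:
(-14873 - 29582) + Y(-87 - 1*(-87), -137) = (-14873 - 29582) + 1/(-137) = -44455 - 1/137 = -6090336/137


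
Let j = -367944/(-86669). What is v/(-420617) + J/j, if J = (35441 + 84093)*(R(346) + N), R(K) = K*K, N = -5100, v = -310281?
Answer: 62430572972537002747/19345437681 ≈ 3.2271e+9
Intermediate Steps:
R(K) = K²
j = 367944/86669 (j = -367944*(-1/86669) = 367944/86669 ≈ 4.2454)
J = 13700508944 (J = (35441 + 84093)*(346² - 5100) = 119534*(119716 - 5100) = 119534*114616 = 13700508944)
v/(-420617) + J/j = -310281/(-420617) + 13700508944/(367944/86669) = -310281*(-1/420617) + 13700508944*(86669/367944) = 310281/420617 + 148426176208442/45993 = 62430572972537002747/19345437681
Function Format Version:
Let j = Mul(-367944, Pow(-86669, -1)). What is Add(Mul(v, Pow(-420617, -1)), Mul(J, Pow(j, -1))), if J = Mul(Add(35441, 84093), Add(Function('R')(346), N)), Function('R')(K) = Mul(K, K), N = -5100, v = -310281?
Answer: Rational(62430572972537002747, 19345437681) ≈ 3.2271e+9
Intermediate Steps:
Function('R')(K) = Pow(K, 2)
j = Rational(367944, 86669) (j = Mul(-367944, Rational(-1, 86669)) = Rational(367944, 86669) ≈ 4.2454)
J = 13700508944 (J = Mul(Add(35441, 84093), Add(Pow(346, 2), -5100)) = Mul(119534, Add(119716, -5100)) = Mul(119534, 114616) = 13700508944)
Add(Mul(v, Pow(-420617, -1)), Mul(J, Pow(j, -1))) = Add(Mul(-310281, Pow(-420617, -1)), Mul(13700508944, Pow(Rational(367944, 86669), -1))) = Add(Mul(-310281, Rational(-1, 420617)), Mul(13700508944, Rational(86669, 367944))) = Add(Rational(310281, 420617), Rational(148426176208442, 45993)) = Rational(62430572972537002747, 19345437681)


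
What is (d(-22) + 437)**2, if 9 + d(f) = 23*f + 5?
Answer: 5329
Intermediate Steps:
d(f) = -4 + 23*f (d(f) = -9 + (23*f + 5) = -9 + (5 + 23*f) = -4 + 23*f)
(d(-22) + 437)**2 = ((-4 + 23*(-22)) + 437)**2 = ((-4 - 506) + 437)**2 = (-510 + 437)**2 = (-73)**2 = 5329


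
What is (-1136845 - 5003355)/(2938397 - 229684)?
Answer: -6140200/2708713 ≈ -2.2668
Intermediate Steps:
(-1136845 - 5003355)/(2938397 - 229684) = -6140200/2708713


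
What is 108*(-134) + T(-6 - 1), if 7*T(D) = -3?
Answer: -101307/7 ≈ -14472.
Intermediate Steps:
T(D) = -3/7 (T(D) = (⅐)*(-3) = -3/7)
108*(-134) + T(-6 - 1) = 108*(-134) - 3/7 = -14472 - 3/7 = -101307/7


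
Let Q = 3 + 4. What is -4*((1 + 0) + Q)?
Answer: -32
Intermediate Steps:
Q = 7
-4*((1 + 0) + Q) = -4*((1 + 0) + 7) = -4*(1 + 7) = -4*8 = -32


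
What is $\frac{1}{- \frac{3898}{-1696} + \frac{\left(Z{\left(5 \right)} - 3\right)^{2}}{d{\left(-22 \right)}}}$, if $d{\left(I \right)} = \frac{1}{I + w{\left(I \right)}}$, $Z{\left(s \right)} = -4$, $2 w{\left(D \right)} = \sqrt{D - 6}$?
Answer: $- \frac{773541360}{844185698953} - \frac{35236096 i \sqrt{7}}{844185698953} \approx -0.00091632 - 0.00011043 i$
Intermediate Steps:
$w{\left(D \right)} = \frac{\sqrt{-6 + D}}{2}$ ($w{\left(D \right)} = \frac{\sqrt{D - 6}}{2} = \frac{\sqrt{-6 + D}}{2}$)
$d{\left(I \right)} = \frac{1}{I + \frac{\sqrt{-6 + I}}{2}}$
$\frac{1}{- \frac{3898}{-1696} + \frac{\left(Z{\left(5 \right)} - 3\right)^{2}}{d{\left(-22 \right)}}} = \frac{1}{- \frac{3898}{-1696} + \frac{\left(-4 - 3\right)^{2}}{2 \frac{1}{\sqrt{-6 - 22} + 2 \left(-22\right)}}} = \frac{1}{\left(-3898\right) \left(- \frac{1}{1696}\right) + \frac{\left(-7\right)^{2}}{2 \frac{1}{\sqrt{-28} - 44}}} = \frac{1}{\frac{1949}{848} + \frac{49}{2 \frac{1}{2 i \sqrt{7} - 44}}} = \frac{1}{\frac{1949}{848} + \frac{49}{2 \frac{1}{-44 + 2 i \sqrt{7}}}} = \frac{1}{\frac{1949}{848} + 49 \left(-22 + i \sqrt{7}\right)} = \frac{1}{\frac{1949}{848} - \left(1078 - 49 i \sqrt{7}\right)} = \frac{1}{- \frac{912195}{848} + 49 i \sqrt{7}}$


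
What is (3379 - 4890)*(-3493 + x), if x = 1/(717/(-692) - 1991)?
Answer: 7275559843959/1378489 ≈ 5.2779e+6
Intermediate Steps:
x = -692/1378489 (x = 1/(717*(-1/692) - 1991) = 1/(-717/692 - 1991) = 1/(-1378489/692) = -692/1378489 ≈ -0.00050200)
(3379 - 4890)*(-3493 + x) = (3379 - 4890)*(-3493 - 692/1378489) = -1511*(-4815062769/1378489) = 7275559843959/1378489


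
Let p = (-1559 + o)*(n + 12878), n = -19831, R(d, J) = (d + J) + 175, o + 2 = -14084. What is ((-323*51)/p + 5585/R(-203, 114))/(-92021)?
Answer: -11912414197/16879633800610 ≈ -0.00070573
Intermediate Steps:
o = -14086 (o = -2 - 14084 = -14086)
R(d, J) = 175 + J + d (R(d, J) = (J + d) + 175 = 175 + J + d)
p = 108779685 (p = (-1559 - 14086)*(-19831 + 12878) = -15645*(-6953) = 108779685)
((-323*51)/p + 5585/R(-203, 114))/(-92021) = (-323*51/108779685 + 5585/(175 + 114 - 203))/(-92021) = (-16473*1/108779685 + 5585/86)*(-1/92021) = (-323/2132935 + 5585*(1/86))*(-1/92021) = (-323/2132935 + 5585/86)*(-1/92021) = (11912414197/183432410)*(-1/92021) = -11912414197/16879633800610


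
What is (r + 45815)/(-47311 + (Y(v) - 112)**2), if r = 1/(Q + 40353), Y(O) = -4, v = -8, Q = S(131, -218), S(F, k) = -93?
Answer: -49851673/36837900 ≈ -1.3533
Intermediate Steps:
Q = -93
r = 1/40260 (r = 1/(-93 + 40353) = 1/40260 ≈ 2.4839e-5)
(r + 45815)/(-47311 + (Y(v) - 112)**2) = (1/40260 + 45815)/(-47311 + (-4 - 112)**2) = 1844511901/(40260*(-47311 + (-116)**2)) = 1844511901/(40260*(-47311 + 13456)) = (1844511901/40260)/(-33855) = (1844511901/40260)*(-1/33855) = -49851673/36837900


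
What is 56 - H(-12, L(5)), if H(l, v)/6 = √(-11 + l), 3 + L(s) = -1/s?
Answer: 56 - 6*I*√23 ≈ 56.0 - 28.775*I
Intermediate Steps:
L(s) = -3 - 1/s
H(l, v) = 6*√(-11 + l)
56 - H(-12, L(5)) = 56 - 6*√(-11 - 12) = 56 - 6*√(-23) = 56 - 6*I*√23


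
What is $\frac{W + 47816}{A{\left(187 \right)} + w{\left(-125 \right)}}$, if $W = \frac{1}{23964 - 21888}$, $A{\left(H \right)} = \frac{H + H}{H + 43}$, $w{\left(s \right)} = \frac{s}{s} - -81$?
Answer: $\frac{11415591955}{19964892} \approx 571.78$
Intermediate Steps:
$w{\left(s \right)} = 82$ ($w{\left(s \right)} = 1 + 81 = 82$)
$A{\left(H \right)} = \frac{2 H}{43 + H}$
$W = \frac{1}{2076} \approx 0.0004817$
$\frac{W + 47816}{A{\left(187 \right)} + w{\left(-125 \right)}} = \frac{\frac{1}{2076} + 47816}{2 \cdot 187 \frac{1}{43 + 187} + 82} = \frac{99266017}{2076 \left(2 \cdot 187 \cdot \frac{1}{230} + 82\right)} = \frac{99266017}{2076 \left(\frac{187}{115} + 82\right)} = \frac{99266017}{2076 \cdot \frac{9617}{115}} = \frac{99266017}{2076} \cdot \frac{115}{9617} = \frac{11415591955}{19964892}$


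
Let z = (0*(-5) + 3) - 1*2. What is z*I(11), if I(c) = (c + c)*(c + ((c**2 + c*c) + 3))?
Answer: 5632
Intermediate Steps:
I(c) = 2*c*(3 + c + 2*c**2) (I(c) = (2*c)*(c + ((c**2 + c**2) + 3)) = (2*c)*(c + (2*c**2 + 3)) = (2*c)*(c + (3 + 2*c**2)) = (2*c)*(3 + c + 2*c**2) = 2*c*(3 + c + 2*c**2))
z = 1 (z = (0 + 3) - 2 = 3 - 2 = 1)
z*I(11) = 1*(2*11*(3 + 11 + 2*11**2)) = 1*(2*11*(3 + 11 + 2*121)) = 1*(2*11*(3 + 11 + 242)) = 1*(2*11*256) = 1*5632 = 5632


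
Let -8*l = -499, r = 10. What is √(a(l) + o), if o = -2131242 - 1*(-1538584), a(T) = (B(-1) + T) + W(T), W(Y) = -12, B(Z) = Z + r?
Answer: I*√9481578/4 ≈ 769.8*I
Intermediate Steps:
B(Z) = 10 + Z (B(Z) = Z + 10 = 10 + Z)
l = 499/8 (l = -⅛*(-499) = 499/8 ≈ 62.375)
a(T) = -3 + T (a(T) = ((10 - 1) + T) - 12 = (9 + T) - 12 = -3 + T)
o = -592658 (o = -2131242 + 1538584 = -592658)
√(a(l) + o) = √((-3 + 499/8) - 592658) = √(475/8 - 592658) = √(-4740789/8) = I*√9481578/4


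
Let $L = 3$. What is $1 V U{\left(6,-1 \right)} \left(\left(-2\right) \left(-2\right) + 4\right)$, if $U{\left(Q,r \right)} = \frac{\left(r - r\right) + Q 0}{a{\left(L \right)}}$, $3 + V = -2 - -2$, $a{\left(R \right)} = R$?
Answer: $0$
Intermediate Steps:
$V = -3$ ($V = -3 - 0 = -3 + \left(-2 + 2\right) = -3 + 0 = -3$)
$U{\left(Q,r \right)} = 0$ ($U{\left(Q,r \right)} = \frac{\left(r - r\right) + Q 0}{3} = \left(0 + 0\right) \frac{1}{3} = 0 \cdot \frac{1}{3} = 0$)
$1 V U{\left(6,-1 \right)} \left(\left(-2\right) \left(-2\right) + 4\right) = 1 \left(\left(-3\right) 0\right) \left(\left(-2\right) \left(-2\right) + 4\right) = 1 \cdot 0 \left(4 + 4\right) = 0 \cdot 8 = 0$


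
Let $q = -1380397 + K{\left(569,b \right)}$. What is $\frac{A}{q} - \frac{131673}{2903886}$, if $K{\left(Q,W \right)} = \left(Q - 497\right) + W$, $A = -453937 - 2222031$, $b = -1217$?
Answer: $\frac{421599679549}{222880026234} \approx 1.8916$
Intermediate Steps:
$A = -2675968$ ($A = -453937 - 2222031 = -2675968$)
$K{\left(Q,W \right)} = -497 + Q + W$ ($K{\left(Q,W \right)} = \left(-497 + Q\right) + W = -497 + Q + W$)
$q = -1381542$ ($q = -1380397 - 1145 = -1381542$)
$\frac{A}{q} - \frac{131673}{2903886} = - \frac{2675968}{-1381542} - \frac{131673}{2903886} = \left(-2675968\right) \left(- \frac{1}{1381542}\right) - \frac{43891}{967962} = \frac{1337984}{690771} - \frac{43891}{967962} = \frac{421599679549}{222880026234}$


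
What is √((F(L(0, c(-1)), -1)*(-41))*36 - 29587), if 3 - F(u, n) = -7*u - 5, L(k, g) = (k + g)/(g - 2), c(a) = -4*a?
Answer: I*√62059 ≈ 249.12*I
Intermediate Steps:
L(k, g) = (g + k)/(-2 + g)
F(u, n) = 8 + 7*u (F(u, n) = 3 - (-7*u - 5) = 3 - (-5 - 7*u) = 3 + (5 + 7*u) = 8 + 7*u)
√((F(L(0, c(-1)), -1)*(-41))*36 - 29587) = √(((8 + 7*((-4*(-1) + 0)/(-2 - 4*(-1))))*(-41))*36 - 29587) = √(((8 + 7*((4 + 0)/(-2 + 4)))*(-41))*36 - 29587) = √(((8 + 7*(4/2))*(-41))*36 - 29587) = √(((8 + 7*((½)*4))*(-41))*36 - 29587) = √(((8 + 7*2)*(-41))*36 - 29587) = √(((8 + 14)*(-41))*36 - 29587) = √((22*(-41))*36 - 29587) = √(-902*36 - 29587) = √(-32472 - 29587) = √(-62059) = I*√62059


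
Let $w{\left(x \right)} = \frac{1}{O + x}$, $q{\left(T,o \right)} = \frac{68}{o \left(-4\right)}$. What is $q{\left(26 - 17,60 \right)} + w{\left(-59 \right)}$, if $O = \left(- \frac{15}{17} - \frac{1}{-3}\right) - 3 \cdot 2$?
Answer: $- \frac{59891}{200580} \approx -0.29859$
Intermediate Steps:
$O = - \frac{334}{51}$ ($O = \left(\left(-15\right) \frac{1}{17} - - \frac{1}{3}\right) - 6 = \left(- \frac{15}{17} + \frac{1}{3}\right) - 6 = - \frac{28}{51} - 6 = - \frac{334}{51} \approx -6.549$)
$q{\left(T,o \right)} = - \frac{17}{o}$ ($q{\left(T,o \right)} = \frac{68}{\left(-4\right) o} = 68 \left(- \frac{1}{4 o}\right) = - \frac{17}{o}$)
$w{\left(x \right)} = \frac{1}{- \frac{334}{51} + x}$
$q{\left(26 - 17,60 \right)} + w{\left(-59 \right)} = - \frac{17}{60} + \frac{51}{-334 + 51 \left(-59\right)} = \left(-17\right) \frac{1}{60} + \frac{51}{-334 - 3009} = - \frac{17}{60} + \frac{51}{-3343} = - \frac{17}{60} + 51 \left(- \frac{1}{3343}\right) = - \frac{17}{60} - \frac{51}{3343} = - \frac{59891}{200580}$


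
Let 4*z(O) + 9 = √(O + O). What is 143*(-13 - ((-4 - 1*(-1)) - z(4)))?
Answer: -7007/4 + 143*√2/2 ≈ -1650.6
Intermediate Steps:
z(O) = -9/4 + √2*√O/4 (z(O) = -9/4 + √(O + O)/4 = -9/4 + √(2*O)/4 = -9/4 + (√2*√O)/4 = -9/4 + √2*√O/4)
143*(-13 - ((-4 - 1*(-1)) - z(4))) = 143*(-13 - ((-4 - 1*(-1)) - (-9/4 + √2*√4/4))) = 143*(-13 - ((-4 + 1) - (-9/4 + (¼)*√2*2))) = 143*(-13 - (-3 - (-9/4 + √2/2))) = 143*(-13 - (-3 + (9/4 - √2/2))) = 143*(-13 - (-¾ - √2/2)) = 143*(-13 + (¾ + √2/2)) = 143*(-49/4 + √2/2) = -7007/4 + 143*√2/2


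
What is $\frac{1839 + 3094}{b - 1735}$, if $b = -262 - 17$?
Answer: $- \frac{4933}{2014} \approx -2.4494$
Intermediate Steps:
$b = -279$
$\frac{1839 + 3094}{b - 1735} = \frac{1839 + 3094}{-279 - 1735} = \frac{4933}{-2014} = 4933 \left(- \frac{1}{2014}\right) = - \frac{4933}{2014}$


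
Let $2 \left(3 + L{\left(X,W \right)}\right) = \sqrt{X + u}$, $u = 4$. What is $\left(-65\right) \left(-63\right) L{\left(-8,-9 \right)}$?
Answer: $-12285 + 4095 i \approx -12285.0 + 4095.0 i$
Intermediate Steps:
$L{\left(X,W \right)} = -3 + \frac{\sqrt{4 + X}}{2}$ ($L{\left(X,W \right)} = -3 + \frac{\sqrt{X + 4}}{2} = -3 + \frac{\sqrt{4 + X}}{2}$)
$\left(-65\right) \left(-63\right) L{\left(-8,-9 \right)} = \left(-65\right) \left(-63\right) \left(-3 + \frac{\sqrt{4 - 8}}{2}\right) = 4095 \left(-3 + \frac{\sqrt{-4}}{2}\right) = 4095 \left(-3 + \frac{2 i}{2}\right) = 4095 \left(-3 + i\right) = -12285 + 4095 i$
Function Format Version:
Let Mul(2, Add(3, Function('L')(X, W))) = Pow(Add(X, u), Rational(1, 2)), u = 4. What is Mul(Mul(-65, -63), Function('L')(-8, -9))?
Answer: Add(-12285, Mul(4095, I)) ≈ Add(-12285., Mul(4095.0, I))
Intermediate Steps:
Function('L')(X, W) = Add(-3, Mul(Rational(1, 2), Pow(Add(4, X), Rational(1, 2)))) (Function('L')(X, W) = Add(-3, Mul(Rational(1, 2), Pow(Add(X, 4), Rational(1, 2)))) = Add(-3, Mul(Rational(1, 2), Pow(Add(4, X), Rational(1, 2)))))
Mul(Mul(-65, -63), Function('L')(-8, -9)) = Mul(Mul(-65, -63), Add(-3, Mul(Rational(1, 2), Pow(Add(4, -8), Rational(1, 2))))) = Mul(4095, Add(-3, Mul(Rational(1, 2), Pow(-4, Rational(1, 2))))) = Mul(4095, Add(-3, Mul(Rational(1, 2), Mul(2, I)))) = Mul(4095, Add(-3, I)) = Add(-12285, Mul(4095, I))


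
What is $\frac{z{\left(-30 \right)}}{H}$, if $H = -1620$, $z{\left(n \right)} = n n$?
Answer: $- \frac{5}{9} \approx -0.55556$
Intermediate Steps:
$z{\left(n \right)} = n^{2}$
$\frac{z{\left(-30 \right)}}{H} = \frac{\left(-30\right)^{2}}{-1620} = 900 \left(- \frac{1}{1620}\right) = - \frac{5}{9}$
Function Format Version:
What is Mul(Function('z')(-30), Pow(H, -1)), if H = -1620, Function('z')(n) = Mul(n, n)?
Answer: Rational(-5, 9) ≈ -0.55556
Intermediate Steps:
Function('z')(n) = Pow(n, 2)
Mul(Function('z')(-30), Pow(H, -1)) = Mul(Pow(-30, 2), Pow(-1620, -1)) = Mul(900, Rational(-1, 1620)) = Rational(-5, 9)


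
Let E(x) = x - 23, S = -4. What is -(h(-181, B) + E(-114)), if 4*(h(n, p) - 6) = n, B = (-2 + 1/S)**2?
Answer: 705/4 ≈ 176.25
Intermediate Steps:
B = 81/16 (B = (-2 + 1/(-4))**2 = (-2 - 1/4)**2 = (-9/4)**2 = 81/16 ≈ 5.0625)
h(n, p) = 6 + n/4
E(x) = -23 + x
-(h(-181, B) + E(-114)) = -((6 + (1/4)*(-181)) + (-23 - 114)) = -((6 - 181/4) - 137) = -(-157/4 - 137) = -1*(-705/4) = 705/4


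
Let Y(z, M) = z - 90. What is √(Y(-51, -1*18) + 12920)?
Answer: √12779 ≈ 113.04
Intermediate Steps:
Y(z, M) = -90 + z
√(Y(-51, -1*18) + 12920) = √((-90 - 51) + 12920) = √(-141 + 12920) = √12779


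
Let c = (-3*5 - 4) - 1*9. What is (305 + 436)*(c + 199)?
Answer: 126711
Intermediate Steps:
c = -28 (c = (-15 - 4) - 9 = -19 - 9 = -28)
(305 + 436)*(c + 199) = (305 + 436)*(-28 + 199) = 741*171 = 126711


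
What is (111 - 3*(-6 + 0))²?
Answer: 16641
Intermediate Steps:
(111 - 3*(-6 + 0))² = (111 - 3*(-6))² = (111 + 18)² = 129² = 16641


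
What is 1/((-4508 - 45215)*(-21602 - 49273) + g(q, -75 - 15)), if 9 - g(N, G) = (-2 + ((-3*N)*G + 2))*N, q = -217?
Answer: 1/3511403604 ≈ 2.8479e-10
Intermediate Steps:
g(N, G) = 9 + 3*G*N² (g(N, G) = 9 - (-2 + ((-3*N)*G + 2))*N = 9 - (-2 + (-3*G*N + 2))*N = 9 - (-2 + (2 - 3*G*N))*N = 9 - (-3*G*N)*N = 9 - (-3)*G*N² = 9 + 3*G*N²)
1/((-4508 - 45215)*(-21602 - 49273) + g(q, -75 - 15)) = 1/((-4508 - 45215)*(-21602 - 49273) + (9 + 3*(-75 - 15)*(-217)²)) = 1/(-49723*(-70875) + (9 + 3*(-90)*47089)) = 1/(3524117625 + (9 - 12714030)) = 1/(3524117625 - 12714021) = 1/3511403604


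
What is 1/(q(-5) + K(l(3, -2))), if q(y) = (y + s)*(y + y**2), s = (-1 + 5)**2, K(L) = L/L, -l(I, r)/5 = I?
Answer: 1/221 ≈ 0.0045249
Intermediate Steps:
l(I, r) = -5*I
K(L) = 1
s = 16 (s = 4**2 = 16)
q(y) = (16 + y)*(y + y**2) (q(y) = (y + 16)*(y + y**2) = (16 + y)*(y + y**2))
1/(q(-5) + K(l(3, -2))) = 1/(-5*(16 + (-5)**2 + 17*(-5)) + 1) = 1/(-5*(16 + 25 - 85) + 1) = 1/(-5*(-44) + 1) = 1/(220 + 1) = 1/221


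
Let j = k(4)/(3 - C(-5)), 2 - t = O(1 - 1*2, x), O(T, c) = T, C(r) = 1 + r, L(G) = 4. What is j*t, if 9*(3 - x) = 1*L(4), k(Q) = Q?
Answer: 12/7 ≈ 1.7143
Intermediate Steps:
x = 23/9 (x = 3 - 4/9 = 23/9 ≈ 2.5556)
t = 3 (t = 2 - (1 - 1*2) = 2 - (1 - 2) = 2 - 1*(-1) = 2 + 1 = 3)
j = 4/7 (j = 4/(3 - (1 - 5)) = 4/(3 - 1*(-4)) = 4/(3 + 4) = 4/7 ≈ 0.57143)
j*t = (4/7)*3 = 12/7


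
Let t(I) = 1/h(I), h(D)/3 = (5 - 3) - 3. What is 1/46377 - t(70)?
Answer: 15460/46377 ≈ 0.33335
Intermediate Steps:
h(D) = -3 (h(D) = 3*((5 - 3) - 3) = 3*(2 - 3) = 3*(-1) = -3)
t(I) = -1/3 (t(I) = 1/(-3) = -1/3)
1/46377 - t(70) = 1/46377 - 1*(-1/3) = 1/46377 + 1/3 = 15460/46377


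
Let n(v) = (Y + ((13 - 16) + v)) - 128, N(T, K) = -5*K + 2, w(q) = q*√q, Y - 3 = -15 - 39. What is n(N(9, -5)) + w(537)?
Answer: -155 + 537*√537 ≈ 12289.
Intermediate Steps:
Y = -51 (Y = 3 + (-15 - 39) = 3 - 54 = -51)
w(q) = q^(3/2)
N(T, K) = 2 - 5*K
n(v) = -182 + v (n(v) = (-51 + ((13 - 16) + v)) - 128 = (-51 + (-3 + v)) - 128 = (-54 + v) - 128 = -182 + v)
n(N(9, -5)) + w(537) = (-182 + (2 - 5*(-5))) + 537^(3/2) = (-182 + (2 + 25)) + 537*√537 = (-182 + 27) + 537*√537 = -155 + 537*√537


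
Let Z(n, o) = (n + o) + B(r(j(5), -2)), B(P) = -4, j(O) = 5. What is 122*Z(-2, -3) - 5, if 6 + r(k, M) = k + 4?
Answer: -1103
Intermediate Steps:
r(k, M) = -2 + k (r(k, M) = -6 + (k + 4) = -6 + (4 + k) = -2 + k)
Z(n, o) = -4 + n + o (Z(n, o) = (n + o) - 4 = -4 + n + o)
122*Z(-2, -3) - 5 = 122*(-4 - 2 - 3) - 5 = 122*(-9) - 5 = -1098 - 5 = -1103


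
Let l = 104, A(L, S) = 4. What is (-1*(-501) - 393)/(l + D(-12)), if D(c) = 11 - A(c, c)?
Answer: 36/37 ≈ 0.97297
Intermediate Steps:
D(c) = 7 (D(c) = 11 - 1*4 = 11 - 4 = 7)
(-1*(-501) - 393)/(l + D(-12)) = (-1*(-501) - 393)/(104 + 7) = (501 - 393)/111 = 108*(1/111) = 36/37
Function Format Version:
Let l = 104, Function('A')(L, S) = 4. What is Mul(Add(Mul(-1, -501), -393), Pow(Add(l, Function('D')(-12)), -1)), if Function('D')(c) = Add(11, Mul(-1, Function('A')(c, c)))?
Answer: Rational(36, 37) ≈ 0.97297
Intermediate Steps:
Function('D')(c) = 7 (Function('D')(c) = Add(11, Mul(-1, 4)) = Add(11, -4) = 7)
Mul(Add(Mul(-1, -501), -393), Pow(Add(l, Function('D')(-12)), -1)) = Mul(Add(Mul(-1, -501), -393), Pow(Add(104, 7), -1)) = Mul(Add(501, -393), Pow(111, -1)) = Mul(108, Rational(1, 111)) = Rational(36, 37)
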